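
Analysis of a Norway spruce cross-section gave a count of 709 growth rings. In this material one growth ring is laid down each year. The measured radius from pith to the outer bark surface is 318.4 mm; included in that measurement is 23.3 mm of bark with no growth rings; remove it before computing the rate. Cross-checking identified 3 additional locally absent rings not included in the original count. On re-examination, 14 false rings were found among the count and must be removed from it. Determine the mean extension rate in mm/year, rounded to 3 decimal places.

Adjusted count: 709 − 14 + 3 = 698 growth rings.
Net length = 318.4 − 23.3 = 295.1 mm.
Mean rate = 295.1 mm / 698 years ≈ 0.423 mm/year.

0.423 mm/year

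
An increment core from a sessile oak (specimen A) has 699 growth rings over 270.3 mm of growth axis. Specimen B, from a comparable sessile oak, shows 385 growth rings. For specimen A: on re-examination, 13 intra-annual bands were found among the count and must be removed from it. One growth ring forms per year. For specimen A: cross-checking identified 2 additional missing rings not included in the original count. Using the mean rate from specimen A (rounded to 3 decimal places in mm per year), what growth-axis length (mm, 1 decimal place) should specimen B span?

Specimen A: adjusted count: 699 − 13 + 2 = 688 growth rings.
A: Mean rate = 270.3 mm / 688 years ≈ 0.393 mm/yr.
Length of B = 0.393 × 385 = 151.3 mm.

151.3 mm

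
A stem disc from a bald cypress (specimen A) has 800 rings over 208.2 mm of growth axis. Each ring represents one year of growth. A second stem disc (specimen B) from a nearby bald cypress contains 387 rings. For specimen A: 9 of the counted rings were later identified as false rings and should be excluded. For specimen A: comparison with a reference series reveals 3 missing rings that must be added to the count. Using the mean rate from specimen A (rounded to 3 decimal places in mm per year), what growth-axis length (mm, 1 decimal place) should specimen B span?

101.4 mm

Specimen A: correcting the raw count gives 800 − 9 + 3 = 794 true rings.
A: Mean rate = 208.2 mm / 794 years ≈ 0.262 mm/year.
For B, 0.262 mm/year × 387 years = 101.4 mm.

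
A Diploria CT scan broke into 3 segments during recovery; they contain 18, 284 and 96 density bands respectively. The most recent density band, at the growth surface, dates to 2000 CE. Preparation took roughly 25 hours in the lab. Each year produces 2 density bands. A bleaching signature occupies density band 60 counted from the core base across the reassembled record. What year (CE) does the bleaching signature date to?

1831 CE

Total density bands = 18 + 284 + 96 = 398.
The bleaching signature sits at density band 60 from the core base, so 398 − 60 = 338 density bands formed after it.
With 2 density bands per year, 338 / 2 = 169 years.
2000 − 169 = 1831 CE.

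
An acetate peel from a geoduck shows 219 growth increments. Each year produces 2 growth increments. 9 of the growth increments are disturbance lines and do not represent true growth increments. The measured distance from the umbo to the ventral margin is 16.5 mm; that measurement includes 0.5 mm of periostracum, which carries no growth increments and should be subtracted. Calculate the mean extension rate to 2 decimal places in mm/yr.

0.15 mm/yr

Correcting the raw count gives 219 − 9 = 210 true growth increments.
Dividing by 2 growth increments per year: 210 / 2 = 105 years.
Net length = 16.5 − 0.5 = 16.0 mm.
Mean rate = 16.0 mm / 105 years ≈ 0.15 mm/yr.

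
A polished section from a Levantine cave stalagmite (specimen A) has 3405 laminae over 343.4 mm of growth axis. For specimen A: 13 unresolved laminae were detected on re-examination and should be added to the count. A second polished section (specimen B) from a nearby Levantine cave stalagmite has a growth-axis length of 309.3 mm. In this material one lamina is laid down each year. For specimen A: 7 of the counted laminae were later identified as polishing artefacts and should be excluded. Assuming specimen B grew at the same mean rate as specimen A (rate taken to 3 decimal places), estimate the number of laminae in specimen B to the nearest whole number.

3062 laminae

Specimen A: adjusted count: 3405 − 7 + 13 = 3411 laminae.
A: 343.4 mm over 3411 years gives 343.4 / 3411 ≈ 0.101 mm/year.
B spans 309.3 / 0.101 = 3062.38 years ≈ 3062 laminae.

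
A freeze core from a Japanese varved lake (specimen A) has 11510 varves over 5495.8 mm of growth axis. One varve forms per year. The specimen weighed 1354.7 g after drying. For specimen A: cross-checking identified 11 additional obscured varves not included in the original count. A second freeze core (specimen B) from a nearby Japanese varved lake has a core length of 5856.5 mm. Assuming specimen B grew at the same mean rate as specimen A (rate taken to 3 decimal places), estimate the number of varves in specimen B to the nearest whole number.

Specimen A: correcting the raw count gives 11510 + 11 = 11521 true varves.
A: 5495.8 mm over 11521 years gives 5495.8 / 11521 ≈ 0.477 mm per year.
Specimen B: 5856.5 mm / 0.477 mm per year = 12277.78 years ≈ 12278 varves.

12278 varves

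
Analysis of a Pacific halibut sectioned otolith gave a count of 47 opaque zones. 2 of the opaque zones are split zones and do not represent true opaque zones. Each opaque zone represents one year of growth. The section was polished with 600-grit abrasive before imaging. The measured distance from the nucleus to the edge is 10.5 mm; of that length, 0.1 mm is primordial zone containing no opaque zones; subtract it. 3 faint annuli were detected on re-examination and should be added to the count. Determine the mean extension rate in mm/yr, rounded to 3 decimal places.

0.217 mm/yr

Correcting the raw count gives 47 − 2 + 3 = 48 true opaque zones.
The growth record spans 10.5 − 0.1 = 10.4 mm.
Extension rate ≈ 10.4 / 48 = 0.217 mm/yr.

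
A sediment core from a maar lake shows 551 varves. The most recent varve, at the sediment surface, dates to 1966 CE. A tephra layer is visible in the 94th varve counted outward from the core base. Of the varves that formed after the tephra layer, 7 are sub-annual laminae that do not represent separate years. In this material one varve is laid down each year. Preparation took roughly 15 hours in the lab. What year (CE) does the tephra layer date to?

551 − 94 = 457 varves lie beyond the tephra layer toward the sediment surface.
Removing the 7 false varves leaves 457 − 7 = 450 true varves beyond the tephra layer.
1966 − 450 = 1516 CE.

1516 CE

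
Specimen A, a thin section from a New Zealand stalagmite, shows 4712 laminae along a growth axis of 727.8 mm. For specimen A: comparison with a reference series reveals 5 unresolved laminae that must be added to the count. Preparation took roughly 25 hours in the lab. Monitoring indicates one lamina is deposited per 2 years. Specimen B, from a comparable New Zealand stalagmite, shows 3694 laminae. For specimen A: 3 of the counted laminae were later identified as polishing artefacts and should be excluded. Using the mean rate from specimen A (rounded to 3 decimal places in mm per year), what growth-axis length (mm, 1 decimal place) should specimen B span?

568.9 mm

Specimen A: after corrections the count is 4712 − 3 + 5 = 4714 laminae.
Specimen A: at 2 years per lamina, 4714 × 2 = 9428 years.
A: Mean rate = 727.8 mm / 9428 years ≈ 0.077 mm/yr.
Specimen B: 3694 laminae at 2 years each span 3694 × 2 = 7388 years. For B, 0.077 mm/year × 7388 years = 568.9 mm.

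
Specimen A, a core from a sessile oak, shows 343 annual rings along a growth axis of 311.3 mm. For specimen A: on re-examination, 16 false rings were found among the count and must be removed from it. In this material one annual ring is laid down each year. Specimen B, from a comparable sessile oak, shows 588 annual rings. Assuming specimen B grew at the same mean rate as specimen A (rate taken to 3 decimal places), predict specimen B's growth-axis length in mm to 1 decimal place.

559.8 mm

Specimen A: true annual ring count = 343 − 16 = 327.
A: Extension rate ≈ 311.3 / 327 = 0.952 mm per year.
For B, 0.952 mm/year × 588 years = 559.8 mm.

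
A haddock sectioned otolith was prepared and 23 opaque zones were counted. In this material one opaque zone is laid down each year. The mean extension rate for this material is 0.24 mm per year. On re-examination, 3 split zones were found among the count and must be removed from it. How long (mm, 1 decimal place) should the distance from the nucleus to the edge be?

Correcting the raw count gives 23 − 3 = 20 true opaque zones.
Predicted length = 0.24 mm/year × 20 years = 4.8 mm.

4.8 mm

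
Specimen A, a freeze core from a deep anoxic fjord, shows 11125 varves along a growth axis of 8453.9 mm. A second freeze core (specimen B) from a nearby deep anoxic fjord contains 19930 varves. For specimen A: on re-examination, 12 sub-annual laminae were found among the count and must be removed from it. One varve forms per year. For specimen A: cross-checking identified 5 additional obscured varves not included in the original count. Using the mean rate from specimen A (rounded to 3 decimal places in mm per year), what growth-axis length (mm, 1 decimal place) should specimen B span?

15146.8 mm

Specimen A: after corrections the count is 11125 − 12 + 5 = 11118 varves.
A: Mean rate = 8453.9 mm / 11118 years ≈ 0.760 mm per year.
B's length ≈ 0.760 × 19930 = 15146.8 mm.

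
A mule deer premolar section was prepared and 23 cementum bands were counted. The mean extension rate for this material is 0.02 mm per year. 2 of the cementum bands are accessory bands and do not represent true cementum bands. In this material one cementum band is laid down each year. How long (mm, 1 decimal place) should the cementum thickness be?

After corrections the count is 23 − 2 = 21 cementum bands.
Predicted length = 0.02 mm/year × 21 years = 0.4 mm.

0.4 mm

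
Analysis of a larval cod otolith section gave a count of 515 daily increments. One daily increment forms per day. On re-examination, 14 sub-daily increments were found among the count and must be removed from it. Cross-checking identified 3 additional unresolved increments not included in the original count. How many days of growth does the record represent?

504 days

Correcting the raw count gives 515 − 14 + 3 = 504 true daily increments.
One daily increment per day makes the duration 504 days.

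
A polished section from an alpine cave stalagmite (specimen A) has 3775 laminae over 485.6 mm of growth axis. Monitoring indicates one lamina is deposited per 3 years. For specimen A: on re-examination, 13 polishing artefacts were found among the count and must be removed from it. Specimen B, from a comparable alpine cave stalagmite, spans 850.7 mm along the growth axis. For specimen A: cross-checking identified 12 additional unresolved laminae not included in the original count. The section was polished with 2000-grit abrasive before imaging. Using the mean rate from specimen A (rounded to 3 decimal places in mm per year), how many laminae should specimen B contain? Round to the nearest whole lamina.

6595 laminae

Specimen A: after corrections the count is 3775 − 13 + 12 = 3774 laminae.
Specimen A: 3774 laminae at 3 years each span 3774 × 3 = 11322 years.
A: Extension rate ≈ 485.6 / 11322 = 0.043 mm/year.
Specimen B: 850.7 mm / 0.043 mm per year = 19783.72 years; at 3 years per lamina that is 19783.72 / 3 ≈ 6595 laminae.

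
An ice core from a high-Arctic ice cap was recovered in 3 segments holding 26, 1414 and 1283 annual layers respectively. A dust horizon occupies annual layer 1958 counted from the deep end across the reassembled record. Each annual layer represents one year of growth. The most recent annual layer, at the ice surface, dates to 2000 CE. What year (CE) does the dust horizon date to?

Total annual layers = 26 + 1414 + 1283 = 2723.
The dust horizon sits at annual layer 1958 from the deep end, so 2723 − 1958 = 765 annual layers formed after it.
Counting back 765 years from 2000 CE places the dust horizon in 2000 − 765 = 1235 CE.

1235 CE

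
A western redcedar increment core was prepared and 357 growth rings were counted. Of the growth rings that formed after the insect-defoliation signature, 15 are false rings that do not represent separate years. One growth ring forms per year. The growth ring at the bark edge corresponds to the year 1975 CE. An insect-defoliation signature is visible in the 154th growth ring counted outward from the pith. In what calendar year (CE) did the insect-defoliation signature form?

Between growth ring 154 and the bark edge there are 357 − 154 = 203 growth rings.
Removing the 15 false growth rings leaves 203 − 15 = 188 true growth rings beyond the insect-defoliation signature.
Counting back 188 years from 1975 CE places the insect-defoliation signature in 1975 − 188 = 1787 CE.

1787 CE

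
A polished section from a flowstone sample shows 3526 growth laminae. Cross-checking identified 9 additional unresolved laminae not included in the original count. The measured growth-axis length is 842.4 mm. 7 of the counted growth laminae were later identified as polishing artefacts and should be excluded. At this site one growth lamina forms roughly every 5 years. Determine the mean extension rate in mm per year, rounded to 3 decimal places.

0.048 mm per year

True growth lamina count = 3526 − 7 + 9 = 3528.
At 5 years per growth lamina, 3528 × 5 = 17640 years.
Mean rate = 842.4 mm / 17640 years ≈ 0.048 mm per year.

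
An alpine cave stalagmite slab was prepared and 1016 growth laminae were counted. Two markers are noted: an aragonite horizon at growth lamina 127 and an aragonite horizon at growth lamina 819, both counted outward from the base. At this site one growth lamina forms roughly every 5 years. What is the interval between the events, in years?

819 − 127 = 692 growth laminae lie between the two events.
692 growth laminae at 5 years each span 692 × 5 = 3460 years.

3460 yr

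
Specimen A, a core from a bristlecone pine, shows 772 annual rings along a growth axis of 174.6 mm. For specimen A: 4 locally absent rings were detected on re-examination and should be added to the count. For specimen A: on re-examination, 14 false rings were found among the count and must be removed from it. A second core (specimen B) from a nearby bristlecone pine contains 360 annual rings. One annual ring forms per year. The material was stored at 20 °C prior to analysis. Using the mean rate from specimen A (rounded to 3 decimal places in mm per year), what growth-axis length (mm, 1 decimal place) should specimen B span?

Specimen A: true annual ring count = 772 − 14 + 4 = 762.
A: Mean rate = 174.6 mm / 762 years ≈ 0.229 mm/year.
For B, 0.229 mm/year × 360 years = 82.4 mm.

82.4 mm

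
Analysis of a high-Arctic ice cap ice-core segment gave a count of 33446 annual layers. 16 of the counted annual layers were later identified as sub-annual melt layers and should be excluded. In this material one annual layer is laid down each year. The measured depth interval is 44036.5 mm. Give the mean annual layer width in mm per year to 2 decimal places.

True annual layer count = 33446 − 16 = 33430.
Mean rate = 44036.5 mm / 33430 years ≈ 1.32 mm per year.

1.32 mm per year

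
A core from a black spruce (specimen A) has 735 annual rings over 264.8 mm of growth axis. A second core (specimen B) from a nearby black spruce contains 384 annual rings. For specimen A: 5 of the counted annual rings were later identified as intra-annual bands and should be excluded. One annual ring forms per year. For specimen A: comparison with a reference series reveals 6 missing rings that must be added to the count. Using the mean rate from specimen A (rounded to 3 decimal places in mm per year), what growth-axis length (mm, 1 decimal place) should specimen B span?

138.2 mm

Specimen A: true annual ring count = 735 − 5 + 6 = 736.
A: Mean rate = 264.8 mm / 736 years ≈ 0.360 mm per year.
For B, 0.360 mm/year × 384 years = 138.2 mm.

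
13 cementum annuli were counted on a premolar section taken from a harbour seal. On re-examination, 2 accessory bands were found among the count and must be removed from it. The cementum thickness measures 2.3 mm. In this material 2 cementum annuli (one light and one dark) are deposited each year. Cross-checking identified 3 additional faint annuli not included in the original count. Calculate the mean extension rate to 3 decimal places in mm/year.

After corrections the count is 13 − 2 + 3 = 14 cementum annuli.
With 2 cementum annuli per year, 14 / 2 = 7 years.
Mean rate = 2.3 mm / 7 years ≈ 0.329 mm/year.

0.329 mm/year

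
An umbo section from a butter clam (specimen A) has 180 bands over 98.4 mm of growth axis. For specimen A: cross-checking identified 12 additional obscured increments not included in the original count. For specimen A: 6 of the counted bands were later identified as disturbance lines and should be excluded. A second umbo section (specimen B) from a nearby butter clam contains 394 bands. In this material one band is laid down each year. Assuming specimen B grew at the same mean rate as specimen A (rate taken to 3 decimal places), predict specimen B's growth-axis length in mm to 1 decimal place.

208.4 mm

Specimen A: true band count = 180 − 6 + 12 = 186.
A: Mean rate = 98.4 mm / 186 years ≈ 0.529 mm per year.
B's length ≈ 0.529 × 394 = 208.4 mm.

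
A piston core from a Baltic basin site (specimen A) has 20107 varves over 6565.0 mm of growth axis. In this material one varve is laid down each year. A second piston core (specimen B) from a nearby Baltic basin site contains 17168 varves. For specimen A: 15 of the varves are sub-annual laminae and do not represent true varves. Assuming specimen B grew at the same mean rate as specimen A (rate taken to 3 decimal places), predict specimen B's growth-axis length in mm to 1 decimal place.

Specimen A: correcting the raw count gives 20107 − 15 = 20092 true varves.
A: 6565.0 mm over 20092 years gives 6565.0 / 20092 ≈ 0.327 mm/yr.
Length of B = 0.327 × 17168 = 5613.9 mm.

5613.9 mm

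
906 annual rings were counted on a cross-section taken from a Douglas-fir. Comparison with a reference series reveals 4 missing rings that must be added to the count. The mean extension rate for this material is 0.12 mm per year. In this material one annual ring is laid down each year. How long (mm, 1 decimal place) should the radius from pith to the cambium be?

Adjusted count: 906 + 4 = 910 annual rings.
910 years at 0.12 mm/year gives 0.12 × 910 = 109.2 mm.

109.2 mm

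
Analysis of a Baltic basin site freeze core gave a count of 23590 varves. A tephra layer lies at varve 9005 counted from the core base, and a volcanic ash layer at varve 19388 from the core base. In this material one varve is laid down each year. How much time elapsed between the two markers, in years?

19388 − 9005 = 10383 varves lie between the two events.
At one varve per year, 10383 years elapsed between them.

10383 yr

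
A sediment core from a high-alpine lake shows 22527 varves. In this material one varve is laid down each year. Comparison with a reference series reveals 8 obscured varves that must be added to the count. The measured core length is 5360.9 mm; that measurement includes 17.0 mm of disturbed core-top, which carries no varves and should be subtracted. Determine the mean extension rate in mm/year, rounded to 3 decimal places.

0.237 mm/year

After corrections the count is 22527 + 8 = 22535 varves.
Removing the 17.0 mm offcut leaves 5360.9 − 17.0 = 5343.9 mm.
Mean rate = 5343.9 mm / 22535 years ≈ 0.237 mm/year.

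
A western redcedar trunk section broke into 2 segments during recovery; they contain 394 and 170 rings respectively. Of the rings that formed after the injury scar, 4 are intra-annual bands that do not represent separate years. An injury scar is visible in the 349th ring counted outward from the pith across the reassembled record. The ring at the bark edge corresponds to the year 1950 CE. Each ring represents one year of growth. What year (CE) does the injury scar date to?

1739 CE

Total rings = 394 + 170 = 564.
The injury scar sits at ring 349 from the pith, so 564 − 349 = 215 rings formed after it.
215 − 4 false = 211 true rings after the injury scar.
Counting back 211 years from 1950 CE places the injury scar in 1950 − 211 = 1739 CE.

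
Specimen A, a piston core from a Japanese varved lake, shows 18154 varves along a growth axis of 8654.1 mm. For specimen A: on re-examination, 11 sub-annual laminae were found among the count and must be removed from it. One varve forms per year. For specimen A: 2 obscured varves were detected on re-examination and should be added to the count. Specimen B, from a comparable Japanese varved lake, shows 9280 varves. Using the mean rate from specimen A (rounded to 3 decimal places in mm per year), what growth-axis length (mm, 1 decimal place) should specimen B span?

Specimen A: correcting the raw count gives 18154 − 11 + 2 = 18145 true varves.
A: 8654.1 mm over 18145 years gives 8654.1 / 18145 ≈ 0.477 mm per year.
Length of B = 0.477 × 9280 = 4426.6 mm.

4426.6 mm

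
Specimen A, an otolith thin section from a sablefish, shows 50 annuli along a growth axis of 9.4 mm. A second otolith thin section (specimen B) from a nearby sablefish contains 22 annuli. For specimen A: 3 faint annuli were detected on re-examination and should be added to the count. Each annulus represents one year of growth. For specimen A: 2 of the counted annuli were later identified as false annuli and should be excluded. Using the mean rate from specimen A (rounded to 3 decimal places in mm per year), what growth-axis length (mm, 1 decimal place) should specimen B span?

4.0 mm

Specimen A: true annulus count = 50 − 2 + 3 = 51.
A: Extension rate ≈ 9.4 / 51 = 0.184 mm per year.
For B, 0.184 mm/year × 22 years = 4.0 mm.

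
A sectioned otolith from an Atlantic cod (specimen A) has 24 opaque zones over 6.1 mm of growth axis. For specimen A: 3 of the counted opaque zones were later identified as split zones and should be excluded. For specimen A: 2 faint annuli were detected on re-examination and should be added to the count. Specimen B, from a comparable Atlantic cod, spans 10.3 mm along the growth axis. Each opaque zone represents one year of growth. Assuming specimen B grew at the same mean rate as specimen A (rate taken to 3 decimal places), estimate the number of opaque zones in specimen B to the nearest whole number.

39 opaque zones

Specimen A: correcting the raw count gives 24 − 3 + 2 = 23 true opaque zones.
A: 6.1 mm over 23 years gives 6.1 / 23 ≈ 0.265 mm per year.
Specimen B: 10.3 mm / 0.265 mm per year = 38.87 years ≈ 39 opaque zones.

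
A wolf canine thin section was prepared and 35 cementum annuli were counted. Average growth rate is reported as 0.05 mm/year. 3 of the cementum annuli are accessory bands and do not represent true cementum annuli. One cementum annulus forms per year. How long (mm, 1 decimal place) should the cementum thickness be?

1.6 mm

After corrections the count is 35 − 3 = 32 cementum annuli.
32 years at 0.05 mm/year gives 0.05 × 32 = 1.6 mm.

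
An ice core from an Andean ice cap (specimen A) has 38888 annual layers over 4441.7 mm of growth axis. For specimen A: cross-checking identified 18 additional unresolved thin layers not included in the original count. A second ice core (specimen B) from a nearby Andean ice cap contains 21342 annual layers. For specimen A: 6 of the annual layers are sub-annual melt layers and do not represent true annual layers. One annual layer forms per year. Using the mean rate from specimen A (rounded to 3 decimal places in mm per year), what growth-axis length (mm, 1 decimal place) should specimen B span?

2433.0 mm

Specimen A: true annual layer count = 38888 − 6 + 18 = 38900.
A: Mean rate = 4441.7 mm / 38900 years ≈ 0.114 mm/yr.
Length of B = 0.114 × 21342 = 2433.0 mm.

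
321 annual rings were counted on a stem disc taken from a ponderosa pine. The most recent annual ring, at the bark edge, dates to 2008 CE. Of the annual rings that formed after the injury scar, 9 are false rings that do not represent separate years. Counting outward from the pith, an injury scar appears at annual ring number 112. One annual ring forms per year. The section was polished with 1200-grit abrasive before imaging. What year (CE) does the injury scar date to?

1808 CE

Between annual ring 112 and the bark edge there are 321 − 112 = 209 annual rings.
209 − 9 false = 200 true annual rings after the injury scar.
Counting back 200 years from 2008 CE places the injury scar in 2008 − 200 = 1808 CE.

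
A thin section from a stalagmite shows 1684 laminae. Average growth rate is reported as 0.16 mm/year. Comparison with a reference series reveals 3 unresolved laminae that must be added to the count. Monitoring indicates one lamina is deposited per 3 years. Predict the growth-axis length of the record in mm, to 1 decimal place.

Adjusted count: 1684 + 3 = 1687 laminae.
Multiplying by 3 years per lamina: 1687 × 3 = 5061 years.
Length ≈ 0.16 × 5061 = 809.8 mm.

809.8 mm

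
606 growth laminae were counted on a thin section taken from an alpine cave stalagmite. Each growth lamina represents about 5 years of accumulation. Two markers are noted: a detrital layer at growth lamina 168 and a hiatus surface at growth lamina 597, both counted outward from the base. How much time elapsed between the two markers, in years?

2145 years

Separation: 597 − 168 = 429 growth laminae.
429 growth laminae at 5 years each span 429 × 5 = 2145 years.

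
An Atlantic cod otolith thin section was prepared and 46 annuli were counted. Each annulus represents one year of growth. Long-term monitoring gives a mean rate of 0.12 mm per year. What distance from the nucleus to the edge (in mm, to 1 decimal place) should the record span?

The record spans 46 years at 0.12 mm per year.
Length ≈ 0.12 × 46 = 5.5 mm.

5.5 mm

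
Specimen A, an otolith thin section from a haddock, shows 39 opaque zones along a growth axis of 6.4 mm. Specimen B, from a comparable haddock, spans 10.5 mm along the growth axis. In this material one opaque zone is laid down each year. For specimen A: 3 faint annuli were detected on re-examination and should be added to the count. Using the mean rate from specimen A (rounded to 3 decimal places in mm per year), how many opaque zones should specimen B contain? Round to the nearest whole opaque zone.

Specimen A: after corrections the count is 39 + 3 = 42 opaque zones.
A: Mean rate = 6.4 mm / 42 years ≈ 0.152 mm per year.
B spans 10.5 / 0.152 = 69.08 years ≈ 69 opaque zones.

69 opaque zones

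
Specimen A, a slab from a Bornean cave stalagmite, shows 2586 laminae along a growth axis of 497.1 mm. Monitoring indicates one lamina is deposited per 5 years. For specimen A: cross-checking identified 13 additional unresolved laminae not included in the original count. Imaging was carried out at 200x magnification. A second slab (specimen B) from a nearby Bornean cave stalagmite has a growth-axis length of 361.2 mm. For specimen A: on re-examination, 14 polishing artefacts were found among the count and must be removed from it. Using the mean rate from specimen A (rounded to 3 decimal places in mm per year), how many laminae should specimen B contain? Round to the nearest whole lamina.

1901 laminae

Specimen A: correcting the raw count gives 2586 − 14 + 13 = 2585 true laminae.
Specimen A: at 5 years per lamina, 2585 × 5 = 12925 years.
A: 497.1 mm over 12925 years gives 497.1 / 12925 ≈ 0.038 mm per year.
Specimen B: 361.2 mm / 0.038 mm per year = 9505.26 years; at 5 years per lamina that is 9505.26 / 5 ≈ 1901 laminae.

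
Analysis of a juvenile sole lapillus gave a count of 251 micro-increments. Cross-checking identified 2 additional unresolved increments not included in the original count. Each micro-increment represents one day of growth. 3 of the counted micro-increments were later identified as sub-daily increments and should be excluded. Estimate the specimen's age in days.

250 days

True micro-increment count = 251 − 3 + 2 = 250.
One micro-increment per day makes the duration 250 days.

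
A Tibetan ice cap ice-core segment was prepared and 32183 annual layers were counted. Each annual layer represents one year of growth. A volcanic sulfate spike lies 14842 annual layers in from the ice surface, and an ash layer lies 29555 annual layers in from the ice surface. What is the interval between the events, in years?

14713 years

The two markers are separated by 29555 − 14842 = 14713 annual layers.
At one annual layer per year, 14713 years elapsed between them.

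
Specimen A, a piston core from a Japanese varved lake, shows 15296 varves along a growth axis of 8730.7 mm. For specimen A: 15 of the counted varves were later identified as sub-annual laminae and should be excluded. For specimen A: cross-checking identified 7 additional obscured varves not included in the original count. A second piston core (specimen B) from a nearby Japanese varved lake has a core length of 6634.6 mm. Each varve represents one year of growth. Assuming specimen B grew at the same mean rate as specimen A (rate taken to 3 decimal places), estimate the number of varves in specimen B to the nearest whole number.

11619 varves

Specimen A: correcting the raw count gives 15296 − 15 + 7 = 15288 true varves.
A: Mean rate = 8730.7 mm / 15288 years ≈ 0.571 mm/year.
B spans 6634.6 / 0.571 = 11619.26 years ≈ 11619 varves.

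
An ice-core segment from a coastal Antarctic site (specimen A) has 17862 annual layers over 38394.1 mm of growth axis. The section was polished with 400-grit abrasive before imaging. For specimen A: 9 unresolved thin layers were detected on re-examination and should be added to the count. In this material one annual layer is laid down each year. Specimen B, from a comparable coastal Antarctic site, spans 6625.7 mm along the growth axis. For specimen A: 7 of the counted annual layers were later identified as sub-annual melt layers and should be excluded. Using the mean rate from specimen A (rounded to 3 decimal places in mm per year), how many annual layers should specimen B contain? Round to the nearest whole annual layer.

Specimen A: adjusted count: 17862 − 7 + 9 = 17864 annual layers.
A: Mean rate = 38394.1 mm / 17864 years ≈ 2.149 mm per year.
For B, 6625.7 / 2.149 = 3083.15 years ≈ 3083 annual layers.

3083 annual layers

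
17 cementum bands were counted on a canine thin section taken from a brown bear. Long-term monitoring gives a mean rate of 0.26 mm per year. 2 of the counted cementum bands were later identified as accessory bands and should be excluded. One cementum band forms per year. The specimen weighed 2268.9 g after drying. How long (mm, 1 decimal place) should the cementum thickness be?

3.9 mm

Adjusted count: 17 − 2 = 15 cementum bands.
Predicted length = 0.26 mm/year × 15 years = 3.9 mm.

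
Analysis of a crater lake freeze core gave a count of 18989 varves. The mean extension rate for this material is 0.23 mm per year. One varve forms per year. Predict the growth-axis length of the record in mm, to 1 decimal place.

The record spans 18989 years at 0.23 mm per year.
Predicted length = 0.23 mm/year × 18989 years = 4367.5 mm.

4367.5 mm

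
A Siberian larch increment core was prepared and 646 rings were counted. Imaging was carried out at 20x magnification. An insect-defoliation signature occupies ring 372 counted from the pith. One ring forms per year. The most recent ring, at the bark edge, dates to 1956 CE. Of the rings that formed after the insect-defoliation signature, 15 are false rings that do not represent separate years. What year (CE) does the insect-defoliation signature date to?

1697 CE

646 − 372 = 274 rings lie beyond the insect-defoliation signature toward the bark edge.
Excluding 15 false rings: 274 − 15 = 259.
The ring at the bark edge is 1956 CE, so the insect-defoliation signature dates to 1956 − 259 = 1697 CE.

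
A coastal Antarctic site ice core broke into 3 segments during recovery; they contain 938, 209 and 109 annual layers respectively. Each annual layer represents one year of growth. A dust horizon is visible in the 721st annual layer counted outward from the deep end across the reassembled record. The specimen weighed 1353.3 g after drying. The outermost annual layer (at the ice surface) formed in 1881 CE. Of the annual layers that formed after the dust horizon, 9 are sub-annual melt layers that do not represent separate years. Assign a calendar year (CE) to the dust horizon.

Total annual layers = 938 + 209 + 109 = 1256.
1256 − 721 = 535 annual layers lie beyond the dust horizon toward the ice surface.
535 − 9 false = 526 true annual layers after the dust horizon.
Counting back 526 years from 1881 CE places the dust horizon in 1881 − 526 = 1355 CE.

1355 CE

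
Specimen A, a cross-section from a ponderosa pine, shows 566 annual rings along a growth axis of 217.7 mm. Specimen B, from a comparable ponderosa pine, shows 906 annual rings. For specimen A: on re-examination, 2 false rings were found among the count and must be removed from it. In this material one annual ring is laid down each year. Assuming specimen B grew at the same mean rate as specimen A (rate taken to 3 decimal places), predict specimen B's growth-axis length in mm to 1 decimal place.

Specimen A: true annual ring count = 566 − 2 = 564.
A: Extension rate ≈ 217.7 / 564 = 0.386 mm per year.
Length of B = 0.386 × 906 = 349.7 mm.

349.7 mm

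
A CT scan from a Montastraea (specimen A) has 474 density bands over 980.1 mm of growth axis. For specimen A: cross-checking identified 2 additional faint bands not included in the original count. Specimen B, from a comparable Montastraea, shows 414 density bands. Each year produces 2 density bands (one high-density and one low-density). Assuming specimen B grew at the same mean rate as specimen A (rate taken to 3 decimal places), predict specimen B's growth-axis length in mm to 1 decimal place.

852.4 mm

Specimen A: after corrections the count is 474 + 2 = 476 density bands.
Specimen A: 476 density bands at 2 per year is 476 / 2 = 238 years.
A: Extension rate ≈ 980.1 / 238 = 4.118 mm per year.
Specimen B: 414 density bands at 2 per year is 414 / 2 = 207 years. Length of B = 4.118 × 207 = 852.4 mm.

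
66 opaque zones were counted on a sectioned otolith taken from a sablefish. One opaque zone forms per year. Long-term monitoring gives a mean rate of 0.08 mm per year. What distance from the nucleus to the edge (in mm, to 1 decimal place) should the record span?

5.3 mm

66 years of growth are recorded.
Length ≈ 0.08 × 66 = 5.3 mm.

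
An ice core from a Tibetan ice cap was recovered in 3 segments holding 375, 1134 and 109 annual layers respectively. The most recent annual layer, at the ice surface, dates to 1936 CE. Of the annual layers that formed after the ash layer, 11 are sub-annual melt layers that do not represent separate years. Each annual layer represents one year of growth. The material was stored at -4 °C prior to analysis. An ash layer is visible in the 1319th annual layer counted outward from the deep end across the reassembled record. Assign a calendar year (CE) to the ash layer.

1648 CE

Total annual layers = 375 + 1134 + 109 = 1618.
1618 − 1319 = 299 annual layers lie beyond the ash layer toward the ice surface.
299 − 11 false = 288 true annual layers after the ash layer.
The annual layer at the ice surface is 1936 CE, so the ash layer dates to 1936 − 288 = 1648 CE.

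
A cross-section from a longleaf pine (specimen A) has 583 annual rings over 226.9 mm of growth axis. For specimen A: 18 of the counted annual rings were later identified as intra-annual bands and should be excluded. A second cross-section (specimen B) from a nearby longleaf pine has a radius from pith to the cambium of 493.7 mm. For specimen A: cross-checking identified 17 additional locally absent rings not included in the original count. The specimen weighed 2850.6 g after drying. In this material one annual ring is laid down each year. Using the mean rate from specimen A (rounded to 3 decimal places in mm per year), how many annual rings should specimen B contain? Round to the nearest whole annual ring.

Specimen A: after corrections the count is 583 − 18 + 17 = 582 annual rings.
A: Extension rate ≈ 226.9 / 582 = 0.390 mm/yr.
Specimen B: 493.7 mm / 0.390 mm per year = 1265.90 years ≈ 1266 annual rings.

1266 annual rings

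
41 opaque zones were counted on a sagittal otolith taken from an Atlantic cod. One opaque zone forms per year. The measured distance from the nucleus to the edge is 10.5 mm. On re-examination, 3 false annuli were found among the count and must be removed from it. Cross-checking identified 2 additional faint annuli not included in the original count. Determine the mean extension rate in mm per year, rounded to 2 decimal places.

After corrections the count is 41 − 3 + 2 = 40 opaque zones.
Extension rate ≈ 10.5 / 40 = 0.26 mm per year.

0.26 mm per year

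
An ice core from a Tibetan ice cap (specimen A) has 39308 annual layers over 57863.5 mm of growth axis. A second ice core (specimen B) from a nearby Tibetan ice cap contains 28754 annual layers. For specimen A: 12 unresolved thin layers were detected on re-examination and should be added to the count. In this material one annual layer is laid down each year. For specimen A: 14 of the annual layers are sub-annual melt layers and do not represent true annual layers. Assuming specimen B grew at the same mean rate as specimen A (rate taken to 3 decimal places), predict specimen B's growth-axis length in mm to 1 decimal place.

Specimen A: after corrections the count is 39308 − 14 + 12 = 39306 annual layers.
A: Mean rate = 57863.5 mm / 39306 years ≈ 1.472 mm per year.
For B, 1.472 mm/year × 28754 years = 42325.9 mm.

42325.9 mm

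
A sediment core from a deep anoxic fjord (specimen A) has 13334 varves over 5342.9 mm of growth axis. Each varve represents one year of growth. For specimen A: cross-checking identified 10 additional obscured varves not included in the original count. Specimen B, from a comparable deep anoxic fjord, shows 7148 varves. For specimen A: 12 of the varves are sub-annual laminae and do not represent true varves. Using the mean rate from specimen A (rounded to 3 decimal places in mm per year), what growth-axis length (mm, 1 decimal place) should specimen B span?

2866.3 mm

Specimen A: after corrections the count is 13334 − 12 + 10 = 13332 varves.
A: Mean rate = 5342.9 mm / 13332 years ≈ 0.401 mm per year.
For B, 0.401 mm/year × 7148 years = 2866.3 mm.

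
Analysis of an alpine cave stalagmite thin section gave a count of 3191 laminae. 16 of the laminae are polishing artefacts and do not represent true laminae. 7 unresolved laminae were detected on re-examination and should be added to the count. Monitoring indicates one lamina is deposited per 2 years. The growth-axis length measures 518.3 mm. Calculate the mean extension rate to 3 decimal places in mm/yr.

Correcting the raw count gives 3191 − 16 + 7 = 3182 true laminae.
At 2 years per lamina, 3182 × 2 = 6364 years.
518.3 mm over 6364 years gives 518.3 / 6364 ≈ 0.081 mm/yr.

0.081 mm/yr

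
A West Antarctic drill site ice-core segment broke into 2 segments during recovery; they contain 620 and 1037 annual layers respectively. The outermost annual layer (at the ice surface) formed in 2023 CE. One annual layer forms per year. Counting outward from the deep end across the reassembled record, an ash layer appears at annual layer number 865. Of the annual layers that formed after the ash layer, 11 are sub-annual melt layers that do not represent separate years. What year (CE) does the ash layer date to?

Total annual layers = 620 + 1037 = 1657.
Between annual layer 865 and the ice surface there are 1657 − 865 = 792 annual layers.
Removing the 11 false annual layers leaves 792 − 11 = 781 true annual layers beyond the ash layer.
2023 − 781 = 1242 CE.

1242 CE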